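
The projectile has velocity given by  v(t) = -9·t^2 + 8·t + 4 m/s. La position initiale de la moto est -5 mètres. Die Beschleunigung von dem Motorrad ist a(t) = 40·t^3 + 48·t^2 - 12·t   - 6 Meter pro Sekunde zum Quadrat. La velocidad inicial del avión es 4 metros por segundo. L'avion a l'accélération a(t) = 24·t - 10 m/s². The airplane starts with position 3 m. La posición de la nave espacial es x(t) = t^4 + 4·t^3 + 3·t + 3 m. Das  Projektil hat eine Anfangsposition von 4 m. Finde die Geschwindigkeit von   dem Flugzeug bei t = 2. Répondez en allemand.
Wir müssen unsere Gleichung für die Beschleunigung a(t) = 24·t - 10 1-mal integrieren. Durch Integration von der Beschleunigung und Verwendung der Anfangsbedingung v(0) = 4, erhalten wir v(t) = 12·t^2 - 10·t + 4. Wir haben die Geschwindigkeit v(t) = 12·t^2 - 10·t + 4. Durch Einsetzen von t = 2: v(2) = 32.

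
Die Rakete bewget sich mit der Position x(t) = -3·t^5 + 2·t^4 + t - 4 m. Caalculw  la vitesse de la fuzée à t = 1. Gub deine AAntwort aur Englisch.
We must differentiate our position equation x(t) = -3·t^5 + 2·t^4 + t - 4 1 time. Taking d/dt of x(t), we find v(t) = -15·t^4 + 8·t^3 + 1. We have velocity v(t) = -15·t^4 + 8·t^3 + 1. Substituting t = 1: v(1) = -6.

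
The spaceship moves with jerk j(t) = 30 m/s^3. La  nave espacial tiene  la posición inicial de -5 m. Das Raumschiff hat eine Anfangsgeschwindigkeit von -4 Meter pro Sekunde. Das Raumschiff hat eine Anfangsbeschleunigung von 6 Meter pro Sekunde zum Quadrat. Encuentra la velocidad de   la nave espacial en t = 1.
Debemos encontrar la integral de nuestra ecuación de la sacudida j(t) = 30 2 veces. Integrando la sacudida y usando la condición inicial a(0) = 6, obtenemos a(t) = 30·t + 6. Integrando la aceleración y usando la condición inicial v(0) = -4, obtenemos v(t) = 15·t^2 + 6·t - 4. Usando v(t) = 15·t^2 + 6·t - 4 y sustituyendo t = 1, encontramos v = 17.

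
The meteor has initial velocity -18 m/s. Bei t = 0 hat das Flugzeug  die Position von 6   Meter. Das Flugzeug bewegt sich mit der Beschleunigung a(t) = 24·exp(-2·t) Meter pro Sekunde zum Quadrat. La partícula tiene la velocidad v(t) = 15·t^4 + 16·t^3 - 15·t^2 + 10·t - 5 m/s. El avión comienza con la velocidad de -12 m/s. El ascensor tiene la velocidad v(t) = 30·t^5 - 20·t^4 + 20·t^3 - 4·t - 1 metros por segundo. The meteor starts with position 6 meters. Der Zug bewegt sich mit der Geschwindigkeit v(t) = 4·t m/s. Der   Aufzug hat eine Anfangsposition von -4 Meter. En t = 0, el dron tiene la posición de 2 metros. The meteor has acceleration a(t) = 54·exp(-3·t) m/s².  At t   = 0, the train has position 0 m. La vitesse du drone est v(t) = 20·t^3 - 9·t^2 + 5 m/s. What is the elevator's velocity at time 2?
From the given velocity equation v(t) = 30·t^5 - 20·t^4 + 20·t^3 - 4·t - 1, we substitute t = 2 to get v = 791.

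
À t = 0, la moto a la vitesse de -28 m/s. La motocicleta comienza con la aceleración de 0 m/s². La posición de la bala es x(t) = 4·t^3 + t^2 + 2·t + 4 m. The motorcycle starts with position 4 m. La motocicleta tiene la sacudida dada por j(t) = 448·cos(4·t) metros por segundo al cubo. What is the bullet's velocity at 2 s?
To solve this, we need to take 1 derivative of our position equation x(t) = 4·t^3 + t^2 + 2·t + 4. Taking d/dt of x(t), we find v(t) = 12·t^2 + 2·t + 2. From the given velocity equation v(t) = 12·t^2 + 2·t + 2, we substitute t = 2 to get v = 54.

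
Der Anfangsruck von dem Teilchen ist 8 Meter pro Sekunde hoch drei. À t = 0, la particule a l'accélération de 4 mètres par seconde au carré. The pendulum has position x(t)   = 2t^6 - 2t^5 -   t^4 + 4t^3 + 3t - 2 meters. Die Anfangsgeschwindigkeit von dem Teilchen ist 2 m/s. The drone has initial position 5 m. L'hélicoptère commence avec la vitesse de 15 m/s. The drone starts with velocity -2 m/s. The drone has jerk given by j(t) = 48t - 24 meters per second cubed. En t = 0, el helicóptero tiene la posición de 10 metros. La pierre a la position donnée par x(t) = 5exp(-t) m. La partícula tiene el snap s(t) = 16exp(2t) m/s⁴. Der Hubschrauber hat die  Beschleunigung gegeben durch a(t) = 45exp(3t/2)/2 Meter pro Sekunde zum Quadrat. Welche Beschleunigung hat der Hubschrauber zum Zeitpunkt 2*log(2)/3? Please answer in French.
De l'équation de l'accélération a(t) = 45·exp(3·t/2)/2, nous substituons t = 2*log(2)/3 pour obtenir a = 45.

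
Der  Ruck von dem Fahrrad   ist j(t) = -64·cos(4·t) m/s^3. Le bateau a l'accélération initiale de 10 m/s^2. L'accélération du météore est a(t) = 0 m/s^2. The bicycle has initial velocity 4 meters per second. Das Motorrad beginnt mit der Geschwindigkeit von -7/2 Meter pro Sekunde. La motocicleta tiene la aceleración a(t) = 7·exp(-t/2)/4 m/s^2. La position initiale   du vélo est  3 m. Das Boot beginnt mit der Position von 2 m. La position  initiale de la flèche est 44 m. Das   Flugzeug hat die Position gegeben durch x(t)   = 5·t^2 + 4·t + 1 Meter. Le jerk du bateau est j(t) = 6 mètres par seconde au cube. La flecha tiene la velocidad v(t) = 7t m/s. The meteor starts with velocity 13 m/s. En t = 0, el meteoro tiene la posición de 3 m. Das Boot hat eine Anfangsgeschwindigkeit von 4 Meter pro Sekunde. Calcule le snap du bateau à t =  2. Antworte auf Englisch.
We must differentiate our jerk equation j(t) = 6 1 time. The derivative of jerk gives snap: s(t) = 0. From the given snap equation s(t) = 0, we substitute t = 2 to get s = 0.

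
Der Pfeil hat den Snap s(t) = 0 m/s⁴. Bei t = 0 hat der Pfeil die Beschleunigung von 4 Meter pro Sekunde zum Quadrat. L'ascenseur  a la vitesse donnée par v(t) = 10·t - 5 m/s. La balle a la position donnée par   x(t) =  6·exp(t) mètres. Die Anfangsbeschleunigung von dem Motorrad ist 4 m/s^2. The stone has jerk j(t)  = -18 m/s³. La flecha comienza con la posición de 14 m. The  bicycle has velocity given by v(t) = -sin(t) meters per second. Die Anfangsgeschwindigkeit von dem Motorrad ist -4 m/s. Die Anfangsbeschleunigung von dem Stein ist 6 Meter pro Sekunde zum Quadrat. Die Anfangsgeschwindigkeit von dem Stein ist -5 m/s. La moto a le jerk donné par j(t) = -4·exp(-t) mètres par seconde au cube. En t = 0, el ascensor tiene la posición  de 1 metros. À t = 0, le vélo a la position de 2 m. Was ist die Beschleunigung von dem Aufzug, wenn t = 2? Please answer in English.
We must differentiate our velocity equation v(t) = 10·t - 5 1 time. Differentiating velocity, we get acceleration: a(t) = 10. We have acceleration a(t) = 10. Substituting t = 2: a(2) = 10.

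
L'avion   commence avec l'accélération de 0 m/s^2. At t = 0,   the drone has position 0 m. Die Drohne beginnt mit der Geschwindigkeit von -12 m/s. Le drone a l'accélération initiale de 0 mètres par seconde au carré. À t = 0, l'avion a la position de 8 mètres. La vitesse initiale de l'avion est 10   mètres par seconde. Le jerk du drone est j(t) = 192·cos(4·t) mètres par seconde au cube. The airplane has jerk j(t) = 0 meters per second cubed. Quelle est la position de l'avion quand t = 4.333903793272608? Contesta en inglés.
We must find the integral of our jerk equation j(t) = 0 3 times. The antiderivative of jerk is acceleration. Using a(0) = 0, we get a(t) = 0. Taking ∫a(t)dt and applying v(0) = 10, we find v(t) = 10. Integrating velocity and using the initial condition x(0) = 8, we get x(t) = 10·t + 8. From the given position equation x(t) = 10·t + 8, we substitute t = 4.333903793272608 to get x = 51.3390379327261.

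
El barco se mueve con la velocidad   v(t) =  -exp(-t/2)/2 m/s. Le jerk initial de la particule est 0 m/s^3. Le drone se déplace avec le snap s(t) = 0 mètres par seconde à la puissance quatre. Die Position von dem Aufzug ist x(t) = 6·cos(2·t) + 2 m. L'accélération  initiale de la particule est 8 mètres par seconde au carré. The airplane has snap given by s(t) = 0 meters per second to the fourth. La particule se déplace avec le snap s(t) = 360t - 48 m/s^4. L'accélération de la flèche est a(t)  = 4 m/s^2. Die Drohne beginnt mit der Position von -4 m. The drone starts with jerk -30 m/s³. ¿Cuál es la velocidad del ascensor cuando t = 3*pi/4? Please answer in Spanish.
Para resolver esto, necesitamos tomar 1 derivada de nuestra ecuación de la posición x(t) = 6·cos(2·t) + 2. Tomando d/dt de x(t), encontramos v(t) = -12·sin(2·t). De la ecuación de la velocidad v(t) = -12·sin(2·t), sustituimos t = 3*pi/4 para obtener v = 12.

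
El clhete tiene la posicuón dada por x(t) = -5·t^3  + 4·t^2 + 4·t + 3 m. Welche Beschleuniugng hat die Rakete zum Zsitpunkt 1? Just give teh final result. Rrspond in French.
À t = 1, a = -22.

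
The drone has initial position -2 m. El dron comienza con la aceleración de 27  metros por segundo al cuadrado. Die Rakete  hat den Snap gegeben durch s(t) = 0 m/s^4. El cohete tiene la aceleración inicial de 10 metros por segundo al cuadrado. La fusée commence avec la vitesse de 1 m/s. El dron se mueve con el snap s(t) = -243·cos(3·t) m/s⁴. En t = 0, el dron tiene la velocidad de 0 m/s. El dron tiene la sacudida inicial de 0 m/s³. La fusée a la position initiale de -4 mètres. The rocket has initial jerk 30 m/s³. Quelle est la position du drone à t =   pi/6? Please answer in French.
En partant du snap s(t) = -243·cos(3·t), nous prenons 4 primitives. La primitive du snap, avec j(0) = 0, donne le jerk: j(t) = -81·sin(3·t). L'intégrale du jerk est l'accélération. En utilisant a(0) = 27, nous obtenons a(t) = 27·cos(3·t). L'intégrale de l'accélération, avec v(0) = 0, donne la vitesse: v(t) = 9·sin(3·t). La primitive de la vitesse, avec x(0) = -2, donne la position: x(t) = 1 - 3·cos(3·t). En utilisant x(t) = 1 - 3·cos(3·t) et en substituant t = pi/6, nous trouvons x = 1.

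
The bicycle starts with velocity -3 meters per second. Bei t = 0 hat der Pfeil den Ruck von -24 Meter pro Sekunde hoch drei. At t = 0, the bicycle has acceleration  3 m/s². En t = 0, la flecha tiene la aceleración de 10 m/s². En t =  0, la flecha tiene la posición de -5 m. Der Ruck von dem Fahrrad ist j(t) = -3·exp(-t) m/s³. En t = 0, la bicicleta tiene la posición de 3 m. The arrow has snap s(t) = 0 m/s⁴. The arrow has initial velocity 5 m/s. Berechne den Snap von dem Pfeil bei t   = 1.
Aus der Gleichung für den Snap s(t) = 0, setzen wir t = 1 ein und erhalten s = 0.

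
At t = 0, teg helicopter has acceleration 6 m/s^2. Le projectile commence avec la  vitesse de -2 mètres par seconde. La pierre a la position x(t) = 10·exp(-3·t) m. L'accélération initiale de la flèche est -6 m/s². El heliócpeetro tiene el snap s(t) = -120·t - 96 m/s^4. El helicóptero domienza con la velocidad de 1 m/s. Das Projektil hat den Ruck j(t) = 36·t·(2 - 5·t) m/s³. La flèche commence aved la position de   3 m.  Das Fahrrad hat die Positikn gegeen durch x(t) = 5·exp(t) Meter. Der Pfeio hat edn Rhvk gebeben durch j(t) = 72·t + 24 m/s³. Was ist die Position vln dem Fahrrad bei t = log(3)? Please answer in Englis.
From the given position equation x(t) = 5·exp(t), we substitute t = log(3) to get x = 15.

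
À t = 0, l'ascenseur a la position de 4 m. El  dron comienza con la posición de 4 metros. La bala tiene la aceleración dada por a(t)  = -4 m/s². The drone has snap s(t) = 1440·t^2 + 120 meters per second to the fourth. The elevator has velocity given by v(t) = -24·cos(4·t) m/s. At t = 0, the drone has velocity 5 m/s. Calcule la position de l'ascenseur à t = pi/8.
Nous devons trouver l'intégrale de notre équation de la vitesse v(t) = -24·cos(4·t) 1 fois. L'intégrale de la vitesse est la position. En utilisant x(0) = 4, nous obtenons x(t) = 4 - 6·sin(4·t). De l'équation de la position x(t) = 4 - 6·sin(4·t), nous substituons t = pi/8 pour obtenir x = -2.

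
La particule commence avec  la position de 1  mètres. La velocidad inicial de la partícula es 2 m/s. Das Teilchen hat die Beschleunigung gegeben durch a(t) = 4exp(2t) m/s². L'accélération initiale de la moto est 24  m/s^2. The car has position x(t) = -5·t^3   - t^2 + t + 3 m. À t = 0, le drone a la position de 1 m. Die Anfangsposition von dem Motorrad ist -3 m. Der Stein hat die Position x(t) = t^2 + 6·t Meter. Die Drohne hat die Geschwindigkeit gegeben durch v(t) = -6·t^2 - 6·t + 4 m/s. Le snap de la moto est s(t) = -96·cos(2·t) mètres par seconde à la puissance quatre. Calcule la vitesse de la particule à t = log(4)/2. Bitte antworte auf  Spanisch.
Para resolver esto, necesitamos tomar 1 antiderivada de nuestra ecuación de la aceleración a(t) = 4·exp(2·t). Integrando la aceleración y usando la condición inicial v(0) = 2, obtenemos v(t) = 2·exp(2·t). Tenemos la velocidad v(t) = 2·exp(2·t). Sustituyendo t = log(4)/2: v(log(4)/2) = 8.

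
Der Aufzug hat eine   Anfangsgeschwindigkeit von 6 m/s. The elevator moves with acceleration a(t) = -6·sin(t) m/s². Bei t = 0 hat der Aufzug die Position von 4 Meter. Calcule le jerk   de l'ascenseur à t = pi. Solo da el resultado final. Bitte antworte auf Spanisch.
La sacudida en t = pi es j = 6.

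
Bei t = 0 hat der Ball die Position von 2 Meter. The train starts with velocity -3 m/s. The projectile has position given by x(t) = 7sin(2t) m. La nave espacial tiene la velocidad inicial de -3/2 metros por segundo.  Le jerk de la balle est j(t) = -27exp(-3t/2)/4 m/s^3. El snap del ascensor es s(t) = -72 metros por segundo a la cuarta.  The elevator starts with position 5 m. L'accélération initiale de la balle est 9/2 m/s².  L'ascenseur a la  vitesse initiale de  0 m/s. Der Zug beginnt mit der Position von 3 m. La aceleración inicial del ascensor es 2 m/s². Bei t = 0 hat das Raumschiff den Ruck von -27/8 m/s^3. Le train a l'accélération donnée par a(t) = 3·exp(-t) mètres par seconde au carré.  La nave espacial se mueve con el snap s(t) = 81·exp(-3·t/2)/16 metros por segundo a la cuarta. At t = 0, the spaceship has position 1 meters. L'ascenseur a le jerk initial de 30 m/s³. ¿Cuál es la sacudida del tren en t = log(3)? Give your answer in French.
Pour résoudre ceci, nous devons prendre 1 dérivée de notre équation de l'accélération a(t) = 3·exp(-t). En prenant d/dt de a(t), nous trouvons j(t) = -3·exp(-t). En utilisant j(t) = -3·exp(-t) et en substituant t = log(3), nous trouvons j = -1.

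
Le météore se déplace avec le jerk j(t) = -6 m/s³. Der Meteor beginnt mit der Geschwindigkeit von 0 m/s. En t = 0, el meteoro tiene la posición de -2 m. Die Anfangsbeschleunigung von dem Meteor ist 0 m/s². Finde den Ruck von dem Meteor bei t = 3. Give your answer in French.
En utilisant j(t) = -6 et en substituant t = 3, nous trouvons j = -6.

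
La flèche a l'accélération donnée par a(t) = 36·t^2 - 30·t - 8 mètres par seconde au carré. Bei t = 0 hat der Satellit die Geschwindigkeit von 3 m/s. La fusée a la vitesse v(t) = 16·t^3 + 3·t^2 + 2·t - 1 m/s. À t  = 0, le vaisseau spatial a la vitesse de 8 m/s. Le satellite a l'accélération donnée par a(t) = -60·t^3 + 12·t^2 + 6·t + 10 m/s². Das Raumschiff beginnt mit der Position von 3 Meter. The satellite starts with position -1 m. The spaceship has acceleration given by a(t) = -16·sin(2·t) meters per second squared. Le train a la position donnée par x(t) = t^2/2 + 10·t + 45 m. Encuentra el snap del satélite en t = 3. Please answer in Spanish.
Para resolver esto, necesitamos tomar 2 derivadas de nuestra ecuación de la aceleración a(t) = -60·t^3 + 12·t^2 + 6·t + 10. Tomando d/dt de a(t), encontramos j(t) = -180·t^2 + 24·t + 6. Derivando la sacudida, obtenemos el snap: s(t) = 24 - 360·t. Usando s(t) = 24 - 360·t y sustituyendo t = 3, encontramos s = -1056.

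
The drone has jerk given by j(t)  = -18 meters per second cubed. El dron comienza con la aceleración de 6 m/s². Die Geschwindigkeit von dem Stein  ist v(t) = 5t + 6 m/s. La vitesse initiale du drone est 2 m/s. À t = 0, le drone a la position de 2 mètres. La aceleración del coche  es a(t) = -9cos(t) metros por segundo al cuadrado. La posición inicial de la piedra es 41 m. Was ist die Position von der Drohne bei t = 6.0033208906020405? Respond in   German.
Wir müssen die Stammfunktion unserer Gleichung für den Ruck j(t) = -18 3-mal finden. Durch Integration von dem Ruck und Verwendung der Anfangsbedingung a(0) = 6, erhalten wir a(t) = 6 - 18·t. Durch Integration von der Beschleunigung und Verwendung der Anfangsbedingung v(0) = 2, erhalten wir v(t) = -9·t^2 + 6·t + 2. Die Stammfunktion von der Geschwindigkeit, mit x(0) = 2, ergibt die Position: x(t) = -3·t^3 + 3·t^2 + 2·t + 2. Aus der Gleichung für die Position x(t) = -3·t^3 + 3·t^2 + 2·t + 2, setzen wir t = 6.0033208906020405 ein und erhalten x = -526.950337266089.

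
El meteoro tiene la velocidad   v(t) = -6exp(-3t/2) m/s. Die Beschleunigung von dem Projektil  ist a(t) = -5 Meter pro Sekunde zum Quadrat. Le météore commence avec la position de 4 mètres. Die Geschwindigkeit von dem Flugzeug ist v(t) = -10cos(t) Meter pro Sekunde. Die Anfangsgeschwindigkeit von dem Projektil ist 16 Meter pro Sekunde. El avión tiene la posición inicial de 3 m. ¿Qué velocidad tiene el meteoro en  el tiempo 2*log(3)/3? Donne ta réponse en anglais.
Using v(t) = -6·exp(-3·t/2) and substituting t = 2*log(3)/3, we find v = -2.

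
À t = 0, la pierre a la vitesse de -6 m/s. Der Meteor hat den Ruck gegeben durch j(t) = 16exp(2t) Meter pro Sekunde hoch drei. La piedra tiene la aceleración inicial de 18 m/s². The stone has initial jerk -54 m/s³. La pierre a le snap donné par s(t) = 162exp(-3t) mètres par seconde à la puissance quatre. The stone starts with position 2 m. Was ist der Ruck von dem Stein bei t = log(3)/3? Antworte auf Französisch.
Pour résoudre ceci, nous devons prendre 1 primitive de notre équation du snap s(t) = 162·exp(-3·t). La primitive du snap, avec j(0) = -54, donne le jerk: j(t) = -54·exp(-3·t). En utilisant j(t) = -54·exp(-3·t) et en substituant t = log(3)/3, nous trouvons j = -18.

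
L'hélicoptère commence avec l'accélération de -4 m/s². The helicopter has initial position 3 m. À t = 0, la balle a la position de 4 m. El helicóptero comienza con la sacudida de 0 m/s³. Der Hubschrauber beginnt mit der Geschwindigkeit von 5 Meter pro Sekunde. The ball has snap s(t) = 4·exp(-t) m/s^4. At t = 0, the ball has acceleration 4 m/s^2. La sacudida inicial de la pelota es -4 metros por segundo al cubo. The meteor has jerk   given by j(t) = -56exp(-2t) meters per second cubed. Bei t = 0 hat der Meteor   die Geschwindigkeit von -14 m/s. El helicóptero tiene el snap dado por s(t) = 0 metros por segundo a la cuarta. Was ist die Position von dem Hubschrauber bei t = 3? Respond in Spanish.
Partiendo del snap s(t) = 0, tomamos 4 integrales. La integral del snap, con j(0) = 0, da la sacudida: j(t) = 0. Tomando ∫j(t)dt y aplicando a(0) = -4, encontramos a(t) = -4. Tomando ∫a(t)dt y aplicando v(0) = 5, encontramos v(t) = 5 - 4·t. La integral de la velocidad, con x(0) = 3, da la posición: x(t) = -2·t^2 + 5·t + 3. Tenemos la posición x(t) = -2·t^2 + 5·t + 3. Sustituyendo t = 3: x(3) = 0.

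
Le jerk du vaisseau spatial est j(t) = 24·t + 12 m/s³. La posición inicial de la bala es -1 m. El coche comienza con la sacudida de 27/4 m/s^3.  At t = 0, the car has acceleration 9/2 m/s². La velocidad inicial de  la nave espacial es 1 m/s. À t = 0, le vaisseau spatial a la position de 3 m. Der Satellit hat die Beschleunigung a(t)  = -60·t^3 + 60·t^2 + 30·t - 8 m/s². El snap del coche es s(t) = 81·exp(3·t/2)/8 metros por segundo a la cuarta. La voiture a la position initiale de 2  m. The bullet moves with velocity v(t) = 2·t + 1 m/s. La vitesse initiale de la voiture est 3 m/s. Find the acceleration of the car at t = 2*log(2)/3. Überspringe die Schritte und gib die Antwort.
a(2*log(2)/3) = 9.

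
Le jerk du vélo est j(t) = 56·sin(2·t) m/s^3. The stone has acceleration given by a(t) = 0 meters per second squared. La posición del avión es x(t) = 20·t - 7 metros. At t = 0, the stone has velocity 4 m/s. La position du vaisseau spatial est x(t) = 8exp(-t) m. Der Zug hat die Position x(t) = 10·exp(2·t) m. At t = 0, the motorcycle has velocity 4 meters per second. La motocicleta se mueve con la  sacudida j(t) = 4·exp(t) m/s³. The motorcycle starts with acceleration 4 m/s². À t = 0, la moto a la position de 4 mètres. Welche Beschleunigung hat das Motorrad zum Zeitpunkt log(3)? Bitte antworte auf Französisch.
Nous devons trouver l'intégrale de notre équation du jerk j(t) = 4·exp(t) 1 fois. En intégrant le jerk et en utilisant la condition initiale a(0) = 4, nous obtenons a(t) = 4·exp(t). En utilisant a(t) = 4·exp(t) et en substituant t = log(3), nous trouvons a = 12.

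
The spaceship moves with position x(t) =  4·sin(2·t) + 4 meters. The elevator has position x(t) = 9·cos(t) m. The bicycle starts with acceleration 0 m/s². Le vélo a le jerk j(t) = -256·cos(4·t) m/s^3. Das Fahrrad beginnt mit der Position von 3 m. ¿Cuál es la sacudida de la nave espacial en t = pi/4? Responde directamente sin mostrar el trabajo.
j(pi/4) = 0.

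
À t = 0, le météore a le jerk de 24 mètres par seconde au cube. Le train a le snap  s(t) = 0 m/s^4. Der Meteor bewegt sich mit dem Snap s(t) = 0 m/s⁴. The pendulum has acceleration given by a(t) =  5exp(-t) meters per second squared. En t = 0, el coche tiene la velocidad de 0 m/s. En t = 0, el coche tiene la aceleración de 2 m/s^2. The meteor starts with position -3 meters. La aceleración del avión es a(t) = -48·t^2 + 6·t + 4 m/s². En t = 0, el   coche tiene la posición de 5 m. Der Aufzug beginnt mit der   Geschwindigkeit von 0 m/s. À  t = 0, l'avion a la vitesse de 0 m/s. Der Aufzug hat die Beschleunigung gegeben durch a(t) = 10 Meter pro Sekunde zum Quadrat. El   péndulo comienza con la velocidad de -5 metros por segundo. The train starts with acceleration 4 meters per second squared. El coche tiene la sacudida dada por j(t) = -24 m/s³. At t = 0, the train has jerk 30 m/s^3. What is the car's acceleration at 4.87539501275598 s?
We need to integrate our jerk equation j(t) = -24 1 time. Taking ∫j(t)dt and applying a(0) = 2, we find a(t) = 2 - 24·t. From the given acceleration equation a(t) = 2 - 24·t, we substitute t = 4.87539501275598 to get a = -115.009480306144.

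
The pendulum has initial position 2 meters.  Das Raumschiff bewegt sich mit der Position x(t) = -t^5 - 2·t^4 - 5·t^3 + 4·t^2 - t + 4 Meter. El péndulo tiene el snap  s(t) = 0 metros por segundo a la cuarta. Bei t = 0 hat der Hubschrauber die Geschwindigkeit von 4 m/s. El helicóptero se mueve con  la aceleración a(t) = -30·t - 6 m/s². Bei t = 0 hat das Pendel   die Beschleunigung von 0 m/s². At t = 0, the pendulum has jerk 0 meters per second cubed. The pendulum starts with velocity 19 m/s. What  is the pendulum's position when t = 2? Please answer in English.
To solve this, we need to take 4 antiderivatives of our snap equation s(t) = 0. Finding the antiderivative of s(t) and using j(0) = 0: j(t) = 0. Taking ∫j(t)dt and applying a(0) = 0, we find a(t) = 0. The integral of acceleration is velocity. Using v(0) = 19, we get v(t) = 19. Finding the antiderivative of v(t) and using x(0) = 2: x(t) = 19·t + 2. We have position x(t) = 19·t + 2. Substituting t = 2: x(2) = 40.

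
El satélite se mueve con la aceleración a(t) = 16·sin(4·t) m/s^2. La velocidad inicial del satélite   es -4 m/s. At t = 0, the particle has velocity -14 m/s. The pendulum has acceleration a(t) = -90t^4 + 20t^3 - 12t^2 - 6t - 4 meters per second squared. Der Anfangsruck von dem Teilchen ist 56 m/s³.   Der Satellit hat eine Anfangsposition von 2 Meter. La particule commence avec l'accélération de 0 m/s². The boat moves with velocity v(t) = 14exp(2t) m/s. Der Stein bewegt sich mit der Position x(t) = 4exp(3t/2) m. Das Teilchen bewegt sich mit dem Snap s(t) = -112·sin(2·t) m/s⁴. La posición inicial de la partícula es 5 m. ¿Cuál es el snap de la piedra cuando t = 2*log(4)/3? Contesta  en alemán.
Ausgehend von der Position x(t) = 4·exp(3·t/2), nehmen wir 4 Ableitungen. Durch Ableiten von der Position erhalten wir die Geschwindigkeit: v(t) = 6·exp(3·t/2). Durch Ableiten von der Geschwindigkeit erhalten wir die Beschleunigung: a(t) = 9·exp(3·t/2). Die Ableitung von der Beschleunigung ergibt den Ruck: j(t) = 27·exp(3·t/2)/2. Die Ableitung von dem Ruck ergibt den Snap: s(t) = 81·exp(3·t/2)/4. Wir haben den Snap s(t) = 81·exp(3·t/2)/4. Durch Einsetzen von t = 2*log(4)/3: s(2*log(4)/3) = 81.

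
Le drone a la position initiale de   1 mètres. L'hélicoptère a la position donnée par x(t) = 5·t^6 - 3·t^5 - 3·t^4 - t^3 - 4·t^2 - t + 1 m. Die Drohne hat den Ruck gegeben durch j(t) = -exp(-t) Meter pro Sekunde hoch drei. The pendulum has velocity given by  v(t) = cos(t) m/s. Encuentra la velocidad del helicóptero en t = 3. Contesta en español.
Para resolver esto, necesitamos tomar 1 derivada de nuestra ecuación de la posición x(t) = 5·t^6 - 3·t^5 - 3·t^4 - t^3 - 4·t^2 - t + 1. La derivada de la posición da la velocidad: v(t) = 30·t^5 - 15·t^4 - 12·t^3 - 3·t^2 - 8·t - 1. De la ecuación de la velocidad v(t) = 30·t^5 - 15·t^4 - 12·t^3 - 3·t^2 - 8·t - 1, sustituimos t = 3 para obtener v = 5699.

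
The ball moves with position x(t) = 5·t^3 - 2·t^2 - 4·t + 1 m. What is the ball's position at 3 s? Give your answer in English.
We have position x(t) = 5·t^3 - 2·t^2 - 4·t + 1. Substituting t = 3: x(3) = 106.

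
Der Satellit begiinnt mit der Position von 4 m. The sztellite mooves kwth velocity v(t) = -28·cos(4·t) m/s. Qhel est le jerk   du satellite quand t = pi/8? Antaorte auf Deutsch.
Um dies zu lösen, müssen wir 2 Ableitungen unserer Gleichung für die Geschwindigkeit v(t) = -28·cos(4·t) nehmen. Die Ableitung von der Geschwindigkeit ergibt die Beschleunigung: a(t) = 112·sin(4·t). Die Ableitung von der Beschleunigung ergibt den Ruck: j(t) = 448·cos(4·t). Wir haben den Ruck j(t) = 448·cos(4·t). Durch Einsetzen von t = pi/8: j(pi/8) = 0.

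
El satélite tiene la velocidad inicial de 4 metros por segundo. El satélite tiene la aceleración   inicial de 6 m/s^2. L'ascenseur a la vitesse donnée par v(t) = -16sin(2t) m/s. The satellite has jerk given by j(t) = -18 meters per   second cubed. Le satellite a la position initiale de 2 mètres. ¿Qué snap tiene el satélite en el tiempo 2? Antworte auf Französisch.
Pour résoudre ceci, nous devons prendre 1 dérivée de notre équation du jerk j(t) = -18. En prenant d/dt de j(t), nous trouvons s(t) = 0. De l'équation du snap s(t) = 0, nous substituons t = 2 pour obtenir s = 0.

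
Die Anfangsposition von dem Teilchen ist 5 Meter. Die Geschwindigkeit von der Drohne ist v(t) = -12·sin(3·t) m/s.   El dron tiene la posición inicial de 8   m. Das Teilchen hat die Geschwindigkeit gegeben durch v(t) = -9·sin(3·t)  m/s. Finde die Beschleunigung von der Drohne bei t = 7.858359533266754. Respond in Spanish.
Para resolver esto, necesitamos tomar 1 derivada de nuestra ecuación de la velocidad v(t) = -12·sin(3·t). Derivando la velocidad, obtenemos la aceleración: a(t) = -36·cos(3·t). Usando a(t) = -36·cos(3·t) y sustituyendo t = 7.858359533266754, encontramos a = -0.472799530776508.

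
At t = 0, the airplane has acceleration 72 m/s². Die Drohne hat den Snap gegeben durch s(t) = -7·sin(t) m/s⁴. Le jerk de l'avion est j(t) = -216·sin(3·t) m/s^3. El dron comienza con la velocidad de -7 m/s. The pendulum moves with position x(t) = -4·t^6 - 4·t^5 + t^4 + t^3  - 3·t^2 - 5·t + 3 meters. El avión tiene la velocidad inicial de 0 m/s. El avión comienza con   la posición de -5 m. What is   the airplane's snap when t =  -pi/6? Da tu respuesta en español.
Para resolver esto, necesitamos tomar 1 derivada de nuestra ecuación de la sacudida j(t) = -216·sin(3·t). La derivada de la sacudida da el snap: s(t) = -648·cos(3·t). Usando s(t) = -648·cos(3·t) y sustituyendo t = -pi/6, encontramos s = 0.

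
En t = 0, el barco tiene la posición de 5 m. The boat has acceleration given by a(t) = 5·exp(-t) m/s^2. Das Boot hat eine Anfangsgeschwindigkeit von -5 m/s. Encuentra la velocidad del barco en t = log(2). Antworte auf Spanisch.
Partiendo de la aceleración a(t) = 5·exp(-t), tomamos 1 antiderivada. Integrando la aceleración y usando la condición inicial v(0) = -5, obtenemos v(t) = -5·exp(-t). Tenemos la velocidad v(t) = -5·exp(-t). Sustituyendo t = log(2): v(log(2)) = -5/2.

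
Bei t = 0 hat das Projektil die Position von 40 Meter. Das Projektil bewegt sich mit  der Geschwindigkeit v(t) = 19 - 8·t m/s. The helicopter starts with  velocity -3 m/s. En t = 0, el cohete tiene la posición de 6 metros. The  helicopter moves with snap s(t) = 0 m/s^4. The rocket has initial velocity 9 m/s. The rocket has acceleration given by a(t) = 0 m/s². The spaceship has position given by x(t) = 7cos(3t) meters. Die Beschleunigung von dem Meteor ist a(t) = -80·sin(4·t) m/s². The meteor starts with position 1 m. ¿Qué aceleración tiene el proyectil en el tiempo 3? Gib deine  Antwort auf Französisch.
Nous devons dériver notre équation de la vitesse v(t) = 19 - 8·t 1 fois. En prenant d/dt de v(t), nous trouvons a(t) = -8. Nous avons l'accélération a(t) = -8. En substituant t = 3: a(3) = -8.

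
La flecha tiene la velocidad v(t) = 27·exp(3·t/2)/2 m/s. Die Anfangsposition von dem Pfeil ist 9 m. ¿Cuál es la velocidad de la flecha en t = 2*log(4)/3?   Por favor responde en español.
Usando v(t) = 27·exp(3·t/2)/2 y sustituyendo t = 2*log(4)/3, encontramos v = 54.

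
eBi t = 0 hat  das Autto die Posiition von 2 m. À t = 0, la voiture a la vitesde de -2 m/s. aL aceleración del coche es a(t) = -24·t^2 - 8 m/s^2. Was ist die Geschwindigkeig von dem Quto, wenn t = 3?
Wir müssen unsere Gleichung für die Beschleunigung a(t) = -24·t^2 - 8 1-mal integrieren. Durch Integration von der Beschleunigung und Verwendung der Anfangsbedingung v(0) = -2, erhalten wir v(t) = -8·t^3 - 8·t - 2. Aus der Gleichung für die Geschwindigkeit v(t) = -8·t^3 - 8·t - 2, setzen wir t = 3 ein und erhalten v = -242.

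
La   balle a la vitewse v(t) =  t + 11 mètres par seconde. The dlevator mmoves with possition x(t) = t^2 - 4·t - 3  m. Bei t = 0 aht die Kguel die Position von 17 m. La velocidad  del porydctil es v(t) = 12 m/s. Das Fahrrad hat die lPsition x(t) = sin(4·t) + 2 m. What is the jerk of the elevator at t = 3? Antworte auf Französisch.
Nous devons dériver notre équation de la position x(t) = t^2 - 4·t - 3 3 fois. En prenant d/dt de x(t), nous trouvons v(t) = 2·t - 4. En prenant d/dt de v(t), nous trouvons a(t) = 2. En prenant d/dt de a(t), nous trouvons j(t) = 0. De l'équation du jerk j(t) = 0, nous substituons t = 3 pour obtenir j = 0.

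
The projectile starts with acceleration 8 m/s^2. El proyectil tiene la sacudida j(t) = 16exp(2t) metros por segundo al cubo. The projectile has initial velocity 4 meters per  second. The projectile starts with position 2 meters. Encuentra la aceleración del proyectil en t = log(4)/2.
Partiendo de la sacudida j(t) = 16·exp(2·t), tomamos 1 integral. Tomando ∫j(t)dt y aplicando a(0) = 8, encontramos a(t) = 8·exp(2·t). Tenemos la aceleración a(t) = 8·exp(2·t). Sustituyendo t = log(4)/2: a(log(4)/2) = 32.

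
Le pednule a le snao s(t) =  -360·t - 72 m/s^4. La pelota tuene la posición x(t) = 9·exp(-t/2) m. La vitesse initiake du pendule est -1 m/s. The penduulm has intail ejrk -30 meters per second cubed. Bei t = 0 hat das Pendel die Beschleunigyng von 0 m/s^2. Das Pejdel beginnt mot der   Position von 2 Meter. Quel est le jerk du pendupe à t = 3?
Nous devons trouver la primitive de notre équation du snap s(t) = -360·t - 72 1 fois. La primitive du snap est le jerk. En utilisant j(0) = -30, nous obtenons j(t) = -180·t^2 - 72·t - 30. Nous avons le jerk j(t) = -180·t^2 - 72·t - 30. En substituant t = 3: j(3) = -1866.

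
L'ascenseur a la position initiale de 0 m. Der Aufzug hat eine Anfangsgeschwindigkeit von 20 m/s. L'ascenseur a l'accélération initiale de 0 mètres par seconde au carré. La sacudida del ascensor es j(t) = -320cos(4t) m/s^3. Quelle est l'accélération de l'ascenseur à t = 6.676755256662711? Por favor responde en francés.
Pour résoudre ceci, nous devons prendre 1 intégrale de notre équation du jerk j(t) = -320·cos(4·t). L'intégrale du jerk est l'accélération. En utilisant a(0) = 0, nous obtenons a(t) = -80·sin(4·t). Nous avons l'accélération a(t) = -80·sin(4·t). En substituant t = 6.676755256662711: a(6.676755256662711) = -79.9995146176442.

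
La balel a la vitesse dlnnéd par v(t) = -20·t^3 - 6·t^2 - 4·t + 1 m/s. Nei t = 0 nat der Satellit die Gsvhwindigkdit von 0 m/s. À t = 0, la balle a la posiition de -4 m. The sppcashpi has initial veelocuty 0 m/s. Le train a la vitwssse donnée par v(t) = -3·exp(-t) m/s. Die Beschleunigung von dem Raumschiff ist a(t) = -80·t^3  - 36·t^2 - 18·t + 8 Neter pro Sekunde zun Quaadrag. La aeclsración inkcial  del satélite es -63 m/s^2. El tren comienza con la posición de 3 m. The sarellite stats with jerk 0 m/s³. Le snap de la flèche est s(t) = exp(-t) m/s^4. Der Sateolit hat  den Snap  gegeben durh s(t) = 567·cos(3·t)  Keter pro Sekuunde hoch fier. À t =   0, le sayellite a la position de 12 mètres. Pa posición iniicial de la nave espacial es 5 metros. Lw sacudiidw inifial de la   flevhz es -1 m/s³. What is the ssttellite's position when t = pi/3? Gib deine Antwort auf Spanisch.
Debemos encontrar la antiderivada de nuestra ecuación del snap s(t) = 567·cos(3·t) 4 veces. La antiderivada del snap, con j(0) = 0, da la sacudida: j(t) = 189·sin(3·t). La antiderivada de la sacudida es la aceleración. Usando a(0) = -63, obtenemos a(t) = -63·cos(3·t). La integral de la aceleración es la velocidad. Usando v(0) = 0, obtenemos v(t) = -21·sin(3·t). La integral de la velocidad es la posición. Usando x(0) = 12, obtenemos x(t) = 7·cos(3·t) + 5. Usando x(t) = 7·cos(3·t) + 5 y sustituyendo t = pi/3, encontramos x = -2.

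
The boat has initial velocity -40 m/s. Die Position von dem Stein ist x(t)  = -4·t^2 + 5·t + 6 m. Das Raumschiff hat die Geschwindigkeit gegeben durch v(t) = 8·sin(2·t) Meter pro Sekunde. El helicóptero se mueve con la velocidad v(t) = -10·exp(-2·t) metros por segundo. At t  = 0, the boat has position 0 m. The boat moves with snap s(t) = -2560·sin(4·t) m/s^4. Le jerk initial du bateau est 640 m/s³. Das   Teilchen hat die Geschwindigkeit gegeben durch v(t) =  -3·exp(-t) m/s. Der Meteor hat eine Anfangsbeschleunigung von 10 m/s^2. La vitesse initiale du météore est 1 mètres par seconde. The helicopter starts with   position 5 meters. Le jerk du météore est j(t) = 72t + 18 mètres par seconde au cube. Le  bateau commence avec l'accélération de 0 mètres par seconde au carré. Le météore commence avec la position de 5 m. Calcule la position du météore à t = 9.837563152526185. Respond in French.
Nous devons trouver l'intégrale de notre équation du jerk j(t) = 72·t + 18 3 fois. En prenant ∫j(t)dt et en appliquant a(0) = 10, nous trouvons a(t) = 36·t^2 + 18·t + 10. La primitive de l'accélération, avec v(0) = 1, donne la vitesse: v(t) = 12·t^3 + 9·t^2 + 10·t + 1. L'intégrale de la vitesse est la position. En utilisant x(0) = 5, nous obtenons x(t) = 3·t^4 + 3·t^3 + 5·t^2 + t + 5. En utilisant x(t) = 3·t^4 + 3·t^3 + 5·t^2 + t + 5 et en substituant t = 9.837563152526185, nous trouvons x = 31452.6344120500.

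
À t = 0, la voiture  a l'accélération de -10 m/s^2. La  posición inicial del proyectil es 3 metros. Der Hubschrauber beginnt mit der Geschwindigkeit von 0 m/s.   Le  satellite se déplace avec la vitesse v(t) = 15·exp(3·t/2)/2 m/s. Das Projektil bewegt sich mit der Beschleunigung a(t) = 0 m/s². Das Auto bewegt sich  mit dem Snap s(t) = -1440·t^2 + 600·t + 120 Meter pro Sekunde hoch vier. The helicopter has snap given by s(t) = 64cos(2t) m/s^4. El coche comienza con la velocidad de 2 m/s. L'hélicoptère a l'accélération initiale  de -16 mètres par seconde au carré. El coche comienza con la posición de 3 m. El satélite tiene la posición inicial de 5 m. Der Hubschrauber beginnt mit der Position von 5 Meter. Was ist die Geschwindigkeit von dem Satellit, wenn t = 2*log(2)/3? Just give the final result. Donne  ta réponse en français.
La vitesse à t = 2*log(2)/3 est v = 15.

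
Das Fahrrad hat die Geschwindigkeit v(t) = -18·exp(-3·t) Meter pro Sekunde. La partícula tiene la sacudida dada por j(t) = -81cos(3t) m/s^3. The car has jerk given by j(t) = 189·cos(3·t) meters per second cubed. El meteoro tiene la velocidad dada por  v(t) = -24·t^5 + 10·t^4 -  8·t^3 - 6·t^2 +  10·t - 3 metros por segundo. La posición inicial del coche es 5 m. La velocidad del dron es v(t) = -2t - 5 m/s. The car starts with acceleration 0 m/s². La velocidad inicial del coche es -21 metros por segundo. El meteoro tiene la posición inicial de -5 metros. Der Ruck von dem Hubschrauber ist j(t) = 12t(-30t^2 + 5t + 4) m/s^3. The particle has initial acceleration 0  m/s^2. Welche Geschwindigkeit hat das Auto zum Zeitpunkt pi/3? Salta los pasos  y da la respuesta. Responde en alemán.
Bei t = pi/3, v = 21.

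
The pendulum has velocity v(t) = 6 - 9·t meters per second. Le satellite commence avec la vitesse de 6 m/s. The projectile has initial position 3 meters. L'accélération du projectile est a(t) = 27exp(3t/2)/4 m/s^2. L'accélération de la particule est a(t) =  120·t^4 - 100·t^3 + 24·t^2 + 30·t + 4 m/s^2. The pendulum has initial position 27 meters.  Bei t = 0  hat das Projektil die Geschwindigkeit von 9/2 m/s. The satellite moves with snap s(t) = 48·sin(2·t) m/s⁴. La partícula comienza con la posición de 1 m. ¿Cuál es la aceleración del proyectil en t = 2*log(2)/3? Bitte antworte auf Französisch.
Nous avons l'accélération a(t) = 27·exp(3·t/2)/4. En substituant t = 2*log(2)/3: a(2*log(2)/3) = 27/2.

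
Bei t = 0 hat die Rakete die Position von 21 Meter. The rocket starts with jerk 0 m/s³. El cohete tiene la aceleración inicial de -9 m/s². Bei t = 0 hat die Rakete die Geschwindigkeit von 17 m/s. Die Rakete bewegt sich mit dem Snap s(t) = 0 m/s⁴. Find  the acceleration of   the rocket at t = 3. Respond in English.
To solve this, we need to take 2 antiderivatives of our snap equation s(t) = 0. The integral of snap is jerk. Using j(0) = 0, we get j(t) = 0. Finding the antiderivative of j(t) and using a(0) = -9: a(t) = -9. We have acceleration a(t) = -9. Substituting t = 3: a(3) = -9.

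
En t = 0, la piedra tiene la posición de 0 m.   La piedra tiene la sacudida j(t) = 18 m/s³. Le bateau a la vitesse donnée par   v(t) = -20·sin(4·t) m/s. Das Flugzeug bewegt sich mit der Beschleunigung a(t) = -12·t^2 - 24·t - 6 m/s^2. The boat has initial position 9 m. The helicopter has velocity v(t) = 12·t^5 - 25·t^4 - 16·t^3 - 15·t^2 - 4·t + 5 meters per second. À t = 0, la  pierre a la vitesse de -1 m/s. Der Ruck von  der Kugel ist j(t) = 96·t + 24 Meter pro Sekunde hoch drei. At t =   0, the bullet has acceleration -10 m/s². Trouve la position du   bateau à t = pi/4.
Nous devons trouver la primitive de notre équation de la vitesse v(t) = -20·sin(4·t) 1 fois. En intégrant la vitesse et en utilisant la condition initiale x(0) = 9, nous obtenons x(t) = 5·cos(4·t) + 4. De l'équation de la position x(t) = 5·cos(4·t) + 4, nous substituons t = pi/4 pour obtenir x = -1.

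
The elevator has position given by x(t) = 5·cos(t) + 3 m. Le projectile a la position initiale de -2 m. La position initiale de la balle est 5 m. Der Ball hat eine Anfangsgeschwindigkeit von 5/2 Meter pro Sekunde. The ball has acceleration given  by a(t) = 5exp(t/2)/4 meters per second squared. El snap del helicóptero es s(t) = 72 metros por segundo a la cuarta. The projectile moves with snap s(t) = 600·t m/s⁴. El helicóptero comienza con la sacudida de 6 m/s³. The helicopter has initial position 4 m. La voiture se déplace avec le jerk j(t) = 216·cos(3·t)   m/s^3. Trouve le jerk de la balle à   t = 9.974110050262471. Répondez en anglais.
To solve this, we need to take 1 derivative of our acceleration equation a(t) = 5·exp(t/2)/4. Differentiating acceleration, we get jerk: j(t) = 5·exp(t/2)/8. We have jerk j(t) = 5·exp(t/2)/8. Substituting t = 9.974110050262471: j(9.974110050262471) = 91.5652099855766.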